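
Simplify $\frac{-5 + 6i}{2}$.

Divisor is real, so divide each part by 2:
= -5/2 + 3i


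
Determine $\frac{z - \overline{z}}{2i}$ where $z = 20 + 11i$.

z - conjugate(z) = 2bi
(z - conjugate(z))/(2i) = 2bi/(2i) = b = 11


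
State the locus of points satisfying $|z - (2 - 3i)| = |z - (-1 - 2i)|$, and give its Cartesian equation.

|z - z1| = |z - z2| means z is equidistant from z1 and z2,
i.e. the perpendicular bisector of the segment from (2, -3) to (-1, -2) (midpoint (1/2, -5/2)).
With z = x + yi, square both sides:
(x - 2)^2 + (y - (-3))^2 = (x - (-1))^2 + (y - (-2))^2
The x^2 and y^2 terms cancel: -6x + 2y = 5 - 13 = -8
Simplify: 3x - y = 4
Locus: Perpendicular bisector of the segment from (2, -3) to (-1, -2): the line 3x - y = 4


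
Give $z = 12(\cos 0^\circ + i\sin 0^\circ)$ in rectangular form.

a = r cos θ = 12 * 1 = 12
b = r sin θ = 12 * 0 = 0
z = 12


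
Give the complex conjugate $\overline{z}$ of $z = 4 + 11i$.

If z = a + bi, then conjugate(z) = a - bi
conjugate(4 + 11i) = 4 - 11i


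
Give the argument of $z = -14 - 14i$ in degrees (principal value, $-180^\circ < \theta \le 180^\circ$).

θ = arctan(b/a) = arctan(-14/-14) (quadrant-adjusted) = -135°


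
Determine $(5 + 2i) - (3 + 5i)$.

(5 - 3) + (2 - 5)i = 2 - 3i


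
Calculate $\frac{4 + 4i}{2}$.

Divisor is real, so divide each part by 2:
= 2 + 2i


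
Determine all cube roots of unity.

ω_k = e^(2πik/3) = cos(2πk/3) + i sin(2πk/3) for k = 0, 1, ..., 2
Roots: 1, -1/2 + (sqrt(3)/2)i, -1/2 - (sqrt(3)/2)i


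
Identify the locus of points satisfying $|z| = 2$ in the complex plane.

|z| = 2 means sqrt(x^2 + y^2) = 2
This is a circle of radius 2 centered at the origin


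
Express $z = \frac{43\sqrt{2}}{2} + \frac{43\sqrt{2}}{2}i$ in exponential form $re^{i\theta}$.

r = |z| = sqrt((43*sqrt(2)/2)^2 + (43*sqrt(2)/2)^2) = sqrt(1849/2 + 1849/2) = sqrt(1849) = 43
θ = arctan(b/a) = arctan(30.4056/30.4056) (quadrant-adjusted) = 45° = π/4
z = 43e^(i*π/4)


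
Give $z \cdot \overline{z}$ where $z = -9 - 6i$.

z * conjugate(z) = |z|^2 = a^2 + b^2
= (-9)^2 + (-6)^2 = 117


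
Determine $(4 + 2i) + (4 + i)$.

(4 + 4) + (2 + 1)i = 8 + 3i


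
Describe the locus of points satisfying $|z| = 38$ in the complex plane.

|z| = 38 means sqrt(x^2 + y^2) = 38
This is a circle of radius 38 centered at the origin


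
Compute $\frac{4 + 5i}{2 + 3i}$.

Multiply numerator and denominator by conjugate (2 - 3i):
= (4 + 5i)(2 - 3i) / (2^2 + 3^2)
= (23 - 2i) / 13
= 23/13 - (2/13)i


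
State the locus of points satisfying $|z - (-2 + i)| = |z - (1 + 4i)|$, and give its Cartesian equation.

|z - z1| = |z - z2| means z is equidistant from z1 and z2,
i.e. the perpendicular bisector of the segment from (-2, 1) to (1, 4) (midpoint (-1/2, 5/2)).
With z = x + yi, square both sides:
(x - (-2))^2 + (y - 1)^2 = (x - 1)^2 + (y - 4)^2
The x^2 and y^2 terms cancel: 6x + 6y = 17 - 5 = 12
Simplify: x + y = 2
Locus: Perpendicular bisector of the segment from (-2, 1) to (1, 4): the line x + y = 2


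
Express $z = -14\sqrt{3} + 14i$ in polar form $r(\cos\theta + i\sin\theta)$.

r = |z| = sqrt(a^2 + b^2) = sqrt((-14*sqrt(3))^2 + (14)^2) = sqrt(588 + 196) = sqrt(784) = 28
θ = arctan(b/a) = arctan(14/-24.2487) (quadrant-adjusted) = 150°
z = 28(cos 150° + i sin 150°)


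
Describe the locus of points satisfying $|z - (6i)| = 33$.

|z - z0| = r describes a circle centered at z0 with radius r
Here z0 = 6i and r = 33
Locus: Circle centered at (0, 6) with radius 33


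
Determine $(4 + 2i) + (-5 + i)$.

(4 + (-5)) + (2 + 1)i = -1 + 3i


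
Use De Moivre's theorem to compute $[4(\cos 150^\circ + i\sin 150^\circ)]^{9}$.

By De Moivre: z^n = r^n(cos(nθ) + i sin(nθ))
= 4^9(cos(9*150°) + i sin(9*150°))
= 262144(cos 270° + i sin 270°)
= -262144i


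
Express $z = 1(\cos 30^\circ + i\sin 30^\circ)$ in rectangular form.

a = r cos θ = 1 * sqrt(3)/2 = sqrt(3)/2
b = r sin θ = 1 * 1/2 = 1/2
z = sqrt(3)/2 + (1/2)i


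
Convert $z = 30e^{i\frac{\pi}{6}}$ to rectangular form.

a = r cos θ = 30 * sqrt(3)/2 = 15*sqrt(3)
b = r sin θ = 30 * 1/2 = 15
z = 15*sqrt(3) + 15i


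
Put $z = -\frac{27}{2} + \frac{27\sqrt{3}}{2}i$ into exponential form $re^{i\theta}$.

r = |z| = sqrt((-27/2)^2 + (27*sqrt(3)/2)^2) = sqrt(729/4 + 2187/4) = sqrt(729) = 27
θ = arctan(b/a) = arctan(23.3827/-13.5) (quadrant-adjusted) = 120° = 2π/3
z = 27e^(i*2π/3)


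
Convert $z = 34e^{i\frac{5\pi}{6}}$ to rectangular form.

a = r cos θ = 34 * -sqrt(3)/2 = -17*sqrt(3)
b = r sin θ = 34 * 1/2 = 17
z = -17*sqrt(3) + 17i


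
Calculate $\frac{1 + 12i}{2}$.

Divisor is real, so divide each part by 2:
= 1/2 + 6i


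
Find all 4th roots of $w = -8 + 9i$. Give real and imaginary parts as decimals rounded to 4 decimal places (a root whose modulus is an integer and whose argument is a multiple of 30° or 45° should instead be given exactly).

|w| = sqrt(145) ≈ 12.041595, arg(w) ≈ 131.633539°
Root modulus = sqrt(145)^(1/4) ≈ 1.862820
Root arguments: θ_k = (arg(w) + 360°k)/4 for k = 0, 1, ..., 3
Compute each root as (root modulus)(cos θ_k + i sin θ_k) using full-precision intermediates, then round to 4 decimal places.
Roots: 1.5639 + 1.0121i, -1.0121 + 1.5639i, -1.5639 - 1.0121i, 1.0121 - 1.5639i


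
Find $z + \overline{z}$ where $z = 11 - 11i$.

z + conjugate(z) = (a + bi) + (a - bi) = 2a
= 2 * 11 = 22


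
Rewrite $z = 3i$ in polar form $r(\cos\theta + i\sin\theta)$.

r = |z| = sqrt(a^2 + b^2) = sqrt((0)^2 + (3)^2) = sqrt(0 + 9) = sqrt(9) = 3
a = 0 and b > 0, so z lies on the positive imaginary axis: θ = 90°
z = 3(cos 90° + i sin 90°)


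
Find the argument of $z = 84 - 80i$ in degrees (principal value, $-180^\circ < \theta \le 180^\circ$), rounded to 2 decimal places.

θ = arctan(b/a) = arctan(-80/84) (quadrant-adjusted) = -43.60°


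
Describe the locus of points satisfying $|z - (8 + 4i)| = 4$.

|z - z0| = r describes a circle centered at z0 with radius r
Here z0 = 8 + 4i and r = 4
Locus: Circle centered at (8, 4) with radius 4


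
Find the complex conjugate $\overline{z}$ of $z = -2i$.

If z = a + bi, then conjugate(z) = a - bi
conjugate(-2i) = 2i


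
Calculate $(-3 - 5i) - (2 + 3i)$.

(-3 - 2) + (-5 - 3)i = -5 - 8i


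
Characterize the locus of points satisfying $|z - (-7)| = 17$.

|z - z0| = r describes a circle centered at z0 with radius r
Here z0 = -7 and r = 17
Locus: Circle centered at (-7, 0) with radius 17


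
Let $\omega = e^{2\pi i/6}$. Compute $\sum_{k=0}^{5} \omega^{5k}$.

Let ζ = ω^5 = e^(2πi·5/6). Since 6 ∤ 5, ζ ≠ 1.
Sum = Σ_{k=0}^{5} ζ^k = (ζ^6 - 1)/(ζ - 1) = (ω^{5·6} - 1)/(ζ - 1) = (1 - 1)/(ζ - 1) = 0


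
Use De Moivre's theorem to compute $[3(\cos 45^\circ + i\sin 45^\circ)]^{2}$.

By De Moivre: z^n = r^n(cos(nθ) + i sin(nθ))
= 3^2(cos(2*45°) + i sin(2*45°))
= 9(cos 90° + i sin 90°)
= 9i


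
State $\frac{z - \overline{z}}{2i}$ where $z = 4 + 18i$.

z - conjugate(z) = 2bi
(z - conjugate(z))/(2i) = 2bi/(2i) = b = 18


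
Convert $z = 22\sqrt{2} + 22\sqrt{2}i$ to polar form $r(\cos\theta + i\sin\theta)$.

r = |z| = sqrt(a^2 + b^2) = sqrt((22*sqrt(2))^2 + (22*sqrt(2))^2) = sqrt(968 + 968) = sqrt(1936) = 44
θ = arctan(b/a) = arctan(31.1127/31.1127) (quadrant-adjusted) = 45°
z = 44(cos 45° + i sin 45°)


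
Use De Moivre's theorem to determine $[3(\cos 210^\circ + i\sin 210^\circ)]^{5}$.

By De Moivre: z^n = r^n(cos(nθ) + i sin(nθ))
= 3^5(cos(5*210°) + i sin(5*210°))
= 243(cos 330° + i sin 330°)
= 243*sqrt(3)/2 - (243/2)i


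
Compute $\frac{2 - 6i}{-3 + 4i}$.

Multiply numerator and denominator by conjugate (-3 - 4i):
= (2 - 6i)(-3 - 4i) / ((-3)^2 + 4^2)
= (-30 + 10i) / 25
Divide through by 5: (-6 + 2i) / 5
= -6/5 + (2/5)i


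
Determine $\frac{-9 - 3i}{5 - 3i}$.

Multiply numerator and denominator by conjugate (5 + 3i):
= (-9 - 3i)(5 + 3i) / (5^2 + (-3)^2)
= (-36 - 42i) / 34
Divide through by 2: (-18 - 21i) / 17
= -18/17 - (21/17)i


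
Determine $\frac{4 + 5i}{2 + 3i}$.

Multiply numerator and denominator by conjugate (2 - 3i):
= (4 + 5i)(2 - 3i) / (2^2 + 3^2)
= (23 - 2i) / 13
= 23/13 - (2/13)i


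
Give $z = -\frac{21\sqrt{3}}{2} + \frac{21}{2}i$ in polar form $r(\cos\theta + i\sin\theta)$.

r = |z| = sqrt(a^2 + b^2) = sqrt((-21*sqrt(3)/2)^2 + (21/2)^2) = sqrt(1323/4 + 441/4) = sqrt(441) = 21
θ = arctan(b/a) = arctan(10.5/-18.1865) (quadrant-adjusted) = 150°
z = 21(cos 150° + i sin 150°)


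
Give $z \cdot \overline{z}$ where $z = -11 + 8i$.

z * conjugate(z) = |z|^2 = a^2 + b^2
= (-11)^2 + 8^2 = 185


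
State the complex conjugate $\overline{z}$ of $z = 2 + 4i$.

If z = a + bi, then conjugate(z) = a - bi
conjugate(2 + 4i) = 2 - 4i


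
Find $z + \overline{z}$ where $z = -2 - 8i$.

z + conjugate(z) = (a + bi) + (a - bi) = 2a
= 2 * (-2) = -4


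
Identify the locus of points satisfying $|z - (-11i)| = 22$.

|z - z0| = r describes a circle centered at z0 with radius r
Here z0 = -11i and r = 22
Locus: Circle centered at (0, -11) with radius 22


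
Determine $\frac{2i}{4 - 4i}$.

Multiply numerator and denominator by conjugate (4 + 4i):
= (2i)(4 + 4i) / (4^2 + (-4)^2)
= (-8 + 8i) / 32
Divide through by 8: (-1 + i) / 4
= -1/4 + (1/4)i


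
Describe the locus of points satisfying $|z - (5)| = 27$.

|z - z0| = r describes a circle centered at z0 with radius r
Here z0 = 5 and r = 27
Locus: Circle centered at (5, 0) with radius 27


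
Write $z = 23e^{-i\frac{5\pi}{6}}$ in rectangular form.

a = r cos θ = 23 * -sqrt(3)/2 = -23*sqrt(3)/2
b = r sin θ = 23 * -1/2 = -23/2
z = -23*sqrt(3)/2 - (23/2)i


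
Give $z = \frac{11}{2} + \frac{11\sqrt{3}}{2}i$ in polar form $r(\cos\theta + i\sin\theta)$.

r = |z| = sqrt(a^2 + b^2) = sqrt((11/2)^2 + (11*sqrt(3)/2)^2) = sqrt(121/4 + 363/4) = sqrt(121) = 11
θ = arctan(b/a) = arctan(9.5263/5.5) (quadrant-adjusted) = 60°
z = 11(cos 60° + i sin 60°)


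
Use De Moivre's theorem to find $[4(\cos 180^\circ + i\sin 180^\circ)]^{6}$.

By De Moivre: z^n = r^n(cos(nθ) + i sin(nθ))
= 4^6(cos(6*180°) + i sin(6*180°))
= 4096(cos 0° + i sin 0°)
= 4096


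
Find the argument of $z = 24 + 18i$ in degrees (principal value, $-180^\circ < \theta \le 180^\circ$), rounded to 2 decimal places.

θ = arctan(b/a) = arctan(18/24) (quadrant-adjusted) = 36.87°


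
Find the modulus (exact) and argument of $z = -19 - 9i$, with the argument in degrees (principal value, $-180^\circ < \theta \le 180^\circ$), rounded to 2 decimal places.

|z| = sqrt((-19)^2 + (-9)^2) = sqrt(442)
arg(z) = arctan(b/a) = arctan(-9/-19) (quadrant-adjusted) = -154.65°


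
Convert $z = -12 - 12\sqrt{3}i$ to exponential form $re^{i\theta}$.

r = |z| = sqrt((-12)^2 + (-12*sqrt(3))^2) = sqrt(144 + 432) = sqrt(576) = 24
θ = arctan(b/a) = arctan(-20.7846/-12) (quadrant-adjusted) = -120° = -2π/3
z = 24e^(-i*2π/3)


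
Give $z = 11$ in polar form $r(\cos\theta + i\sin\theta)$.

r = |z| = sqrt(a^2 + b^2) = sqrt((11)^2 + (0)^2) = sqrt(121 + 0) = sqrt(121) = 11
b = 0 and a > 0, so z lies on the positive real axis: θ = 0°
z = 11(cos 0° + i sin 0°)


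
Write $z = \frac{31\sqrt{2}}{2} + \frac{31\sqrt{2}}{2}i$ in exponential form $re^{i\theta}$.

r = |z| = sqrt((31*sqrt(2)/2)^2 + (31*sqrt(2)/2)^2) = sqrt(961/2 + 961/2) = sqrt(961) = 31
θ = arctan(b/a) = arctan(21.9203/21.9203) (quadrant-adjusted) = 45° = π/4
z = 31e^(i*π/4)


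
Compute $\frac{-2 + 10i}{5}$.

Divisor is real, so divide each part by 5:
= -2/5 + 2i


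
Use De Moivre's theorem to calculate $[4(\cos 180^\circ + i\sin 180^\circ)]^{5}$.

By De Moivre: z^n = r^n(cos(nθ) + i sin(nθ))
= 4^5(cos(5*180°) + i sin(5*180°))
= 1024(cos 180° + i sin 180°)
= -1024


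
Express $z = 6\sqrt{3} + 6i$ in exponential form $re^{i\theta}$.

r = |z| = sqrt((6*sqrt(3))^2 + (6)^2) = sqrt(108 + 36) = sqrt(144) = 12
θ = arctan(b/a) = arctan(6/10.3923) (quadrant-adjusted) = 30° = π/6
z = 12e^(i*π/6)


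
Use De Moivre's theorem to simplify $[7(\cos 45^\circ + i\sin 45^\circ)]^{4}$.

By De Moivre: z^n = r^n(cos(nθ) + i sin(nθ))
= 7^4(cos(4*45°) + i sin(4*45°))
= 2401(cos 180° + i sin 180°)
= -2401


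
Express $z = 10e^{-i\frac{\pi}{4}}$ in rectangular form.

a = r cos θ = 10 * sqrt(2)/2 = 5*sqrt(2)
b = r sin θ = 10 * -sqrt(2)/2 = -5*sqrt(2)
z = 5*sqrt(2) - 5*sqrt(2)i


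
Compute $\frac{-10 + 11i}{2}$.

Divisor is real, so divide each part by 2:
= -5 + (11/2)i


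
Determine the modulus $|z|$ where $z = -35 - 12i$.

|z| = sqrt(a^2 + b^2) = sqrt((-35)^2 + (-12)^2) = sqrt(1369) = 37


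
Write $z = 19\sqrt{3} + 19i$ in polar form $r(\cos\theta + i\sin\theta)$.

r = |z| = sqrt(a^2 + b^2) = sqrt((19*sqrt(3))^2 + (19)^2) = sqrt(1083 + 361) = sqrt(1444) = 38
θ = arctan(b/a) = arctan(19/32.909) (quadrant-adjusted) = 30°
z = 38(cos 30° + i sin 30°)


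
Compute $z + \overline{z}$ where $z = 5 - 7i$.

z + conjugate(z) = (a + bi) + (a - bi) = 2a
= 2 * 5 = 10


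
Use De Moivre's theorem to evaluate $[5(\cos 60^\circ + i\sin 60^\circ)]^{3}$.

By De Moivre: z^n = r^n(cos(nθ) + i sin(nθ))
= 5^3(cos(3*60°) + i sin(3*60°))
= 125(cos 180° + i sin 180°)
= -125


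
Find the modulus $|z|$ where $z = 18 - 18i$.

|z| = sqrt(a^2 + b^2) = sqrt(18^2 + (-18)^2) = sqrt(648) = sqrt(648)


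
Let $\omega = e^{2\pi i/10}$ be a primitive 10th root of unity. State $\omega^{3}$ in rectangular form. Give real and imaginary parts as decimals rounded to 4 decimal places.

ω^3 = e^(2πi·3/10) = e^(i·3π/5)
= cos(3π/5) + i sin(3π/5)
= -0.3090 + 0.9511i


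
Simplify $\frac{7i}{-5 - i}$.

Multiply numerator and denominator by conjugate (-5 + i):
= (7i)(-5 + i) / ((-5)^2 + (-1)^2)
= (-7 - 35i) / 26
= -7/26 - (35/26)i


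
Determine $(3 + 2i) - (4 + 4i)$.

(3 - 4) + (2 - 4)i = -1 - 2i


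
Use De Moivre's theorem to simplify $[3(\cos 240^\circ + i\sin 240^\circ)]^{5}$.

By De Moivre: z^n = r^n(cos(nθ) + i sin(nθ))
= 3^5(cos(5*240°) + i sin(5*240°))
= 243(cos 120° + i sin 120°)
= -243/2 + (243*sqrt(3)/2)i


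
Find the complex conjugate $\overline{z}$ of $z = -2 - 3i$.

If z = a + bi, then conjugate(z) = a - bi
conjugate(-2 - 3i) = -2 + 3i


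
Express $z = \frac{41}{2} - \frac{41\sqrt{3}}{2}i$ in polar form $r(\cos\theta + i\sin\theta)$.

r = |z| = sqrt(a^2 + b^2) = sqrt((41/2)^2 + (-41*sqrt(3)/2)^2) = sqrt(1681/4 + 5043/4) = sqrt(1681) = 41
θ = arctan(b/a) = arctan(-35.507/20.5) (quadrant-adjusted) = 300°
z = 41(cos 300° + i sin 300°)


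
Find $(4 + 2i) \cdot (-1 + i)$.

(a1*a2 - b1*b2) + (a1*b2 + b1*a2)i
= (-4 - 2) + (4 + (-2))i
= -6 + 2i


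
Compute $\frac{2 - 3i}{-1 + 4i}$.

Multiply numerator and denominator by conjugate (-1 - 4i):
= (2 - 3i)(-1 - 4i) / ((-1)^2 + 4^2)
= (-14 - 5i) / 17
= -14/17 - (5/17)i


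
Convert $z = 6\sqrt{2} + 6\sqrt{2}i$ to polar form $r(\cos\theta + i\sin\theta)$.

r = |z| = sqrt(a^2 + b^2) = sqrt((6*sqrt(2))^2 + (6*sqrt(2))^2) = sqrt(72 + 72) = sqrt(144) = 12
θ = arctan(b/a) = arctan(8.4853/8.4853) (quadrant-adjusted) = 45°
z = 12(cos 45° + i sin 45°)


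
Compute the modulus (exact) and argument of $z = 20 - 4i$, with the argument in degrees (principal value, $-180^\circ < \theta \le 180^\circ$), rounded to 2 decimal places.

|z| = sqrt(20^2 + (-4)^2) = sqrt(416)
arg(z) = arctan(b/a) = arctan(-4/20) (quadrant-adjusted) = -11.31°


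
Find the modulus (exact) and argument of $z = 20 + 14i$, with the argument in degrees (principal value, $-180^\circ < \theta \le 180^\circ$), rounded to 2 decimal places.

|z| = sqrt(20^2 + 14^2) = sqrt(596)
arg(z) = arctan(b/a) = arctan(14/20) (quadrant-adjusted) = 34.99°


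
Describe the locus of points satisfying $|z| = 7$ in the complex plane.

|z| = 7 means sqrt(x^2 + y^2) = 7
This is a circle of radius 7 centered at the origin


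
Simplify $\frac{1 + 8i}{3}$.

Divisor is real, so divide each part by 3:
= 1/3 + (8/3)i


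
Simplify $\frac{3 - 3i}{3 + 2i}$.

Multiply numerator and denominator by conjugate (3 - 2i):
= (3 - 3i)(3 - 2i) / (3^2 + 2^2)
= (3 - 15i) / 13
= 3/13 - (15/13)i


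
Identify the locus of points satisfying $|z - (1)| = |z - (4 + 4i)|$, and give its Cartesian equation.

|z - z1| = |z - z2| means z is equidistant from z1 and z2,
i.e. the perpendicular bisector of the segment from (1, 0) to (4, 4) (midpoint (5/2, 2)).
With z = x + yi, square both sides:
(x - 1)^2 + (y - 0)^2 = (x - 4)^2 + (y - 4)^2
The x^2 and y^2 terms cancel: 6x + 8y = 32 - 1 = 31
Simplify: 6x + 8y = 31
Locus: Perpendicular bisector of the segment from (1, 0) to (4, 4): the line 6x + 8y = 31


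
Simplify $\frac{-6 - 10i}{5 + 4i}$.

Multiply numerator and denominator by conjugate (5 - 4i):
= (-6 - 10i)(5 - 4i) / (5^2 + 4^2)
= (-70 - 26i) / 41
= -70/41 - (26/41)i


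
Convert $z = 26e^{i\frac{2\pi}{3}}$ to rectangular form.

a = r cos θ = 26 * -1/2 = -13
b = r sin θ = 26 * sqrt(3)/2 = 13*sqrt(3)
z = -13 + 13*sqrt(3)i


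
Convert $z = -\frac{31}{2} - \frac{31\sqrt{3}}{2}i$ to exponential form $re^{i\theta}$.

r = |z| = sqrt((-31/2)^2 + (-31*sqrt(3)/2)^2) = sqrt(961/4 + 2883/4) = sqrt(961) = 31
θ = arctan(b/a) = arctan(-26.8468/-15.5) (quadrant-adjusted) = -120° = -2π/3
z = 31e^(-i*2π/3)


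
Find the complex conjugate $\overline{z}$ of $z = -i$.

If z = a + bi, then conjugate(z) = a - bi
conjugate(-i) = i


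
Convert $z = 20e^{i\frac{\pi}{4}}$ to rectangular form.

a = r cos θ = 20 * sqrt(2)/2 = 10*sqrt(2)
b = r sin θ = 20 * sqrt(2)/2 = 10*sqrt(2)
z = 10*sqrt(2) + 10*sqrt(2)i


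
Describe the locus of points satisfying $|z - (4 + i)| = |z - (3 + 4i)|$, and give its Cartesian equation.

|z - z1| = |z - z2| means z is equidistant from z1 and z2,
i.e. the perpendicular bisector of the segment from (4, 1) to (3, 4) (midpoint (7/2, 5/2)).
With z = x + yi, square both sides:
(x - 4)^2 + (y - 1)^2 = (x - 3)^2 + (y - 4)^2
The x^2 and y^2 terms cancel: -2x + 6y = 25 - 17 = 8
Simplify: x - 3y = -4
Locus: Perpendicular bisector of the segment from (4, 1) to (3, 4): the line x - 3y = -4


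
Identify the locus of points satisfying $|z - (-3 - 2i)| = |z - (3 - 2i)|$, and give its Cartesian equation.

|z - z1| = |z - z2| means z is equidistant from z1 and z2,
i.e. the perpendicular bisector of the segment from (-3, -2) to (3, -2) (midpoint (0, -2)).
With z = x + yi, square both sides:
(x - (-3))^2 + (y - (-2))^2 = (x - 3)^2 + (y - (-2))^2
The x^2 and y^2 terms cancel: 12x + 0y = 13 - 13 = 0
Simplify: x = 0
Locus: Perpendicular bisector of the segment from (-3, -2) to (3, -2): the line x = 0


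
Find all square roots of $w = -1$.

|w| = 1, arg(w) = 180°
Root modulus = 1^(1/2) = 1
Root arguments: θ_k = (180° + 360°k)/2 for k = 0, 1, ..., 1
Roots: i, -i


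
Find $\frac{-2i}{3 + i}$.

Multiply numerator and denominator by conjugate (3 - i):
= (-2i)(3 - i) / (3^2 + 1^2)
= (-2 - 6i) / 10
Divide through by 2: (-1 - 3i) / 5
= -1/5 - (3/5)i


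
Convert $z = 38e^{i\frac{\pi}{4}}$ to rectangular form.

a = r cos θ = 38 * sqrt(2)/2 = 19*sqrt(2)
b = r sin θ = 38 * sqrt(2)/2 = 19*sqrt(2)
z = 19*sqrt(2) + 19*sqrt(2)i


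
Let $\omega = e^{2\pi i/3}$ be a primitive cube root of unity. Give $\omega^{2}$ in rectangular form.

ω^2 = e^(2πi·2/3) = e^(i·4π/3)
= cos(4π/3) + i sin(4π/3)
= -1/2 - (sqrt(3)/2)i


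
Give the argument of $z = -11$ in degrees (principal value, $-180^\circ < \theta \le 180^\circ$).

b = 0 and a < 0, so z lies on the negative real axis: θ = 180°


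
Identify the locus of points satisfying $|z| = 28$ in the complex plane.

|z| = 28 means sqrt(x^2 + y^2) = 28
This is a circle of radius 28 centered at the origin


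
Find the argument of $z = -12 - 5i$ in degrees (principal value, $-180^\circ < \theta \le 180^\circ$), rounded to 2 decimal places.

θ = arctan(b/a) = arctan(-5/-12) (quadrant-adjusted) = -157.38°


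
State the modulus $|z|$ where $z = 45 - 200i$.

|z| = sqrt(a^2 + b^2) = sqrt(45^2 + (-200)^2) = sqrt(42025) = 205


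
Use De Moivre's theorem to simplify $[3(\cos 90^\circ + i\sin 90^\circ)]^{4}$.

By De Moivre: z^n = r^n(cos(nθ) + i sin(nθ))
= 3^4(cos(4*90°) + i sin(4*90°))
= 81(cos 0° + i sin 0°)
= 81


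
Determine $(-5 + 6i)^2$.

(a + bi)^2 = a^2 - b^2 + 2abi
= (-5)^2 - 6^2 + 2*(-5)*6i
= -11 - 60i


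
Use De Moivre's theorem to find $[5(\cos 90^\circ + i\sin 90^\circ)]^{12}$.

By De Moivre: z^n = r^n(cos(nθ) + i sin(nθ))
= 5^12(cos(12*90°) + i sin(12*90°))
= 244140625(cos 0° + i sin 0°)
= 244140625


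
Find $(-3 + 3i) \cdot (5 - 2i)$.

(a1*a2 - b1*b2) + (a1*b2 + b1*a2)i
= (-15 - (-6)) + (6 + 15)i
= -9 + 21i


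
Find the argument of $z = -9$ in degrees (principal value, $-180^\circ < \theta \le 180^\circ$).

b = 0 and a < 0, so z lies on the negative real axis: θ = 180°


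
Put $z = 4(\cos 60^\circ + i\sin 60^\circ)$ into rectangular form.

a = r cos θ = 4 * 1/2 = 2
b = r sin θ = 4 * sqrt(3)/2 = 2*sqrt(3)
z = 2 + 2*sqrt(3)i


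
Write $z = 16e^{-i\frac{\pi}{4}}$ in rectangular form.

a = r cos θ = 16 * sqrt(2)/2 = 8*sqrt(2)
b = r sin θ = 16 * -sqrt(2)/2 = -8*sqrt(2)
z = 8*sqrt(2) - 8*sqrt(2)i


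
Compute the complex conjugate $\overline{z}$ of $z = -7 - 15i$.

If z = a + bi, then conjugate(z) = a - bi
conjugate(-7 - 15i) = -7 + 15i


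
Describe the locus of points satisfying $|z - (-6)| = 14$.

|z - z0| = r describes a circle centered at z0 with radius r
Here z0 = -6 and r = 14
Locus: Circle centered at (-6, 0) with radius 14


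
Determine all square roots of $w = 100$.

|w| = 100, arg(w) = 0°
Root modulus = 100^(1/2) = 10
Root arguments: θ_k = (0° + 360°k)/2 for k = 0, 1, ..., 1
Roots: 10, -10


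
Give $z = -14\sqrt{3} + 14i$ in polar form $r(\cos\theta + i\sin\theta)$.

r = |z| = sqrt(a^2 + b^2) = sqrt((-14*sqrt(3))^2 + (14)^2) = sqrt(588 + 196) = sqrt(784) = 28
θ = arctan(b/a) = arctan(14/-24.2487) (quadrant-adjusted) = 150°
z = 28(cos 150° + i sin 150°)


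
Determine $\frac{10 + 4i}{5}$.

Divisor is real, so divide each part by 5:
= 2 + (4/5)i


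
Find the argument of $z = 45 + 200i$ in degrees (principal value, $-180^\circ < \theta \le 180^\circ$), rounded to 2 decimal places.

θ = arctan(b/a) = arctan(200/45) (quadrant-adjusted) = 77.32°


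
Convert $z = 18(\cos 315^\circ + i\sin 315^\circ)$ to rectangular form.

a = r cos θ = 18 * sqrt(2)/2 = 9*sqrt(2)
b = r sin θ = 18 * -sqrt(2)/2 = -9*sqrt(2)
z = 9*sqrt(2) - 9*sqrt(2)i


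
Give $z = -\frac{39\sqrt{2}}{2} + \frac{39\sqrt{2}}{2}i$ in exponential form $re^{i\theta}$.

r = |z| = sqrt((-39*sqrt(2)/2)^2 + (39*sqrt(2)/2)^2) = sqrt(1521/2 + 1521/2) = sqrt(1521) = 39
θ = arctan(b/a) = arctan(27.5772/-27.5772) (quadrant-adjusted) = 135° = 3π/4
z = 39e^(i*3π/4)


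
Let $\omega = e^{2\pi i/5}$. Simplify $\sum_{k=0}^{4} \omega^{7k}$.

Let ζ = ω^7 = e^(2πi·7/5). Since 5 ∤ 7, ζ ≠ 1.
Sum = Σ_{k=0}^{4} ζ^k = (ζ^5 - 1)/(ζ - 1) = (ω^{7·5} - 1)/(ζ - 1) = (1 - 1)/(ζ - 1) = 0


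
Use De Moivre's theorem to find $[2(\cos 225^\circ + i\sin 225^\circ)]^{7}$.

By De Moivre: z^n = r^n(cos(nθ) + i sin(nθ))
= 2^7(cos(7*225°) + i sin(7*225°))
= 128(cos 135° + i sin 135°)
= -64*sqrt(2) + 64*sqrt(2)i


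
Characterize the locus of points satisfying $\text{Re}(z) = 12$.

Re(z) = x where z = x + yi; the equation x = 12 is satisfied by all points with that x-coordinate
Locus: Vertical line x = 12


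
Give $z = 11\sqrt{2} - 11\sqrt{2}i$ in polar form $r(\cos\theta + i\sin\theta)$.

r = |z| = sqrt(a^2 + b^2) = sqrt((11*sqrt(2))^2 + (-11*sqrt(2))^2) = sqrt(242 + 242) = sqrt(484) = 22
θ = arctan(b/a) = arctan(-15.5563/15.5563) (quadrant-adjusted) = 315°
z = 22(cos 315° + i sin 315°)


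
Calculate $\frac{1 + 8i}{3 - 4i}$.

Multiply numerator and denominator by conjugate (3 + 4i):
= (1 + 8i)(3 + 4i) / (3^2 + (-4)^2)
= (-29 + 28i) / 25
= -29/25 + (28/25)i


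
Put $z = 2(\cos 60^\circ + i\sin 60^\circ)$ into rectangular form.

a = r cos θ = 2 * 1/2 = 1
b = r sin θ = 2 * sqrt(3)/2 = sqrt(3)
z = 1 + sqrt(3)i


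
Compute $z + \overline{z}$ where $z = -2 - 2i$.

z + conjugate(z) = (a + bi) + (a - bi) = 2a
= 2 * (-2) = -4


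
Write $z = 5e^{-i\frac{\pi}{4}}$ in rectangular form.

a = r cos θ = 5 * sqrt(2)/2 = 5*sqrt(2)/2
b = r sin θ = 5 * -sqrt(2)/2 = -5*sqrt(2)/2
z = 5*sqrt(2)/2 - (5*sqrt(2)/2)i


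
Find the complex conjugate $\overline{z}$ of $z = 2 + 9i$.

If z = a + bi, then conjugate(z) = a - bi
conjugate(2 + 9i) = 2 - 9i


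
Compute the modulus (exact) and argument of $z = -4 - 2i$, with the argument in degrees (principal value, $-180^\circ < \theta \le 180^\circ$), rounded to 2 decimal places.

|z| = sqrt((-4)^2 + (-2)^2) = sqrt(20)
arg(z) = arctan(b/a) = arctan(-2/-4) (quadrant-adjusted) = -153.43°


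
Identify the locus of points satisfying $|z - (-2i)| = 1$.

|z - z0| = r describes a circle centered at z0 with radius r
Here z0 = -2i and r = 1
Locus: Circle centered at (0, -2) with radius 1


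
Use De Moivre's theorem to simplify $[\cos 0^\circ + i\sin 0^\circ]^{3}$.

By De Moivre: z^n = r^n(cos(nθ) + i sin(nθ))
= 1^3(cos(3*0°) + i sin(3*0°))
= 1(cos 0° + i sin 0°)
= 1


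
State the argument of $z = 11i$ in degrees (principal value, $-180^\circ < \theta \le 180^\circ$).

a = 0 and b > 0, so z lies on the positive imaginary axis: θ = 90°


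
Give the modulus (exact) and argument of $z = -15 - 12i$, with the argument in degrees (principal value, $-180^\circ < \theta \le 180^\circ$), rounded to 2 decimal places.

|z| = sqrt((-15)^2 + (-12)^2) = sqrt(369)
arg(z) = arctan(b/a) = arctan(-12/-15) (quadrant-adjusted) = -141.34°


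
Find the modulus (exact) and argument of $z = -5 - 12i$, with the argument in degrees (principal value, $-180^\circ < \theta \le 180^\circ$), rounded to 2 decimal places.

|z| = sqrt((-5)^2 + (-12)^2) = 13
arg(z) = arctan(b/a) = arctan(-12/-5) (quadrant-adjusted) = -112.62°


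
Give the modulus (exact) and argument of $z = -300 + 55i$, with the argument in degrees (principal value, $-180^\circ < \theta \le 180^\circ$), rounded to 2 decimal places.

|z| = sqrt((-300)^2 + 55^2) = 305
arg(z) = arctan(b/a) = arctan(55/-300) (quadrant-adjusted) = 169.61°


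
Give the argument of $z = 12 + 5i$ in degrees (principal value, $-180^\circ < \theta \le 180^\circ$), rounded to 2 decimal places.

θ = arctan(b/a) = arctan(5/12) (quadrant-adjusted) = 22.62°


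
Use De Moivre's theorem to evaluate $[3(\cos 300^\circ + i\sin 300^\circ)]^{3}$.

By De Moivre: z^n = r^n(cos(nθ) + i sin(nθ))
= 3^3(cos(3*300°) + i sin(3*300°))
= 27(cos 180° + i sin 180°)
= -27


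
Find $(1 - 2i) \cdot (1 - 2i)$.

(a1*a2 - b1*b2) + (a1*b2 + b1*a2)i
= (1 - 4) + (-2 + (-2))i
= -3 - 4i


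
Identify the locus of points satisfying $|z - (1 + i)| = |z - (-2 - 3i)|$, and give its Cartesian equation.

|z - z1| = |z - z2| means z is equidistant from z1 and z2,
i.e. the perpendicular bisector of the segment from (1, 1) to (-2, -3) (midpoint (-1/2, -1)).
With z = x + yi, square both sides:
(x - 1)^2 + (y - 1)^2 = (x - (-2))^2 + (y - (-3))^2
The x^2 and y^2 terms cancel: -6x + (-8)y = 13 - 2 = 11
Simplify: 6x + 8y = -11
Locus: Perpendicular bisector of the segment from (1, 1) to (-2, -3): the line 6x + 8y = -11


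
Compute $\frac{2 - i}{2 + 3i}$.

Multiply numerator and denominator by conjugate (2 - 3i):
= (2 - i)(2 - 3i) / (2^2 + 3^2)
= (1 - 8i) / 13
= 1/13 - (8/13)i


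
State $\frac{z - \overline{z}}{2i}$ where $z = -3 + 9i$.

z - conjugate(z) = 2bi
(z - conjugate(z))/(2i) = 2bi/(2i) = b = 9


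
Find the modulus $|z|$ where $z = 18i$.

|z| = sqrt(a^2 + b^2) = sqrt(0^2 + 18^2) = sqrt(324) = 18


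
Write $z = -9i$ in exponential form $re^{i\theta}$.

r = |z| = sqrt((0)^2 + (-9)^2) = sqrt(0 + 81) = sqrt(81) = 9
a = 0 and b < 0, so z lies on the negative imaginary axis: θ = -90° = -π/2
z = 9e^(-i*π/2)


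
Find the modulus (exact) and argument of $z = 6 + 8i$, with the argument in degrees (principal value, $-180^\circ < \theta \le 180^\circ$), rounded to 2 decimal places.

|z| = sqrt(6^2 + 8^2) = 10
arg(z) = arctan(b/a) = arctan(8/6) (quadrant-adjusted) = 53.13°


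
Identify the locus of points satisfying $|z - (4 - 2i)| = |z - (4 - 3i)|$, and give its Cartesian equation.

|z - z1| = |z - z2| means z is equidistant from z1 and z2,
i.e. the perpendicular bisector of the segment from (4, -2) to (4, -3) (midpoint (4, -5/2)).
With z = x + yi, square both sides:
(x - 4)^2 + (y - (-2))^2 = (x - 4)^2 + (y - (-3))^2
The x^2 and y^2 terms cancel: 0x + (-2)y = 25 - 20 = 5
Simplify: y = -5/2
Locus: Perpendicular bisector of the segment from (4, -2) to (4, -3): the line y = -5/2


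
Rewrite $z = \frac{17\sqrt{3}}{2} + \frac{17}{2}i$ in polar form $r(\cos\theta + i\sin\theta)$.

r = |z| = sqrt(a^2 + b^2) = sqrt((17*sqrt(3)/2)^2 + (17/2)^2) = sqrt(867/4 + 289/4) = sqrt(289) = 17
θ = arctan(b/a) = arctan(8.5/14.7224) (quadrant-adjusted) = 30°
z = 17(cos 30° + i sin 30°)


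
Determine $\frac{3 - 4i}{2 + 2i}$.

Multiply numerator and denominator by conjugate (2 - 2i):
= (3 - 4i)(2 - 2i) / (2^2 + 2^2)
= (-2 - 14i) / 8
Divide through by 2: (-1 - 7i) / 4
= -1/4 - (7/4)i


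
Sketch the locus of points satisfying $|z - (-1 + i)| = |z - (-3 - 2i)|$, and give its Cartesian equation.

|z - z1| = |z - z2| means z is equidistant from z1 and z2,
i.e. the perpendicular bisector of the segment from (-1, 1) to (-3, -2) (midpoint (-2, -1/2)).
With z = x + yi, square both sides:
(x - (-1))^2 + (y - 1)^2 = (x - (-3))^2 + (y - (-2))^2
The x^2 and y^2 terms cancel: -4x + (-6)y = 13 - 2 = 11
Simplify: 4x + 6y = -11
Locus: Perpendicular bisector of the segment from (-1, 1) to (-3, -2): the line 4x + 6y = -11


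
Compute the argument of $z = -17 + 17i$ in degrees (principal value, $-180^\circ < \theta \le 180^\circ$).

θ = arctan(b/a) = arctan(17/-17) (quadrant-adjusted) = 135°


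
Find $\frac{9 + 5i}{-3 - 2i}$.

Multiply numerator and denominator by conjugate (-3 + 2i):
= (9 + 5i)(-3 + 2i) / ((-3)^2 + (-2)^2)
= (-37 + 3i) / 13
= -37/13 + (3/13)i


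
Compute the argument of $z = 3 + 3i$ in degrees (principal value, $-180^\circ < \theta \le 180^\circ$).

θ = arctan(b/a) = arctan(3/3) (quadrant-adjusted) = 45°


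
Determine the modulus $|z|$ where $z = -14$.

|z| = sqrt(a^2 + b^2) = sqrt((-14)^2 + 0^2) = sqrt(196) = 14


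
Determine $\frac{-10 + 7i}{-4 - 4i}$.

Multiply numerator and denominator by conjugate (-4 + 4i):
= (-10 + 7i)(-4 + 4i) / ((-4)^2 + (-4)^2)
= (12 - 68i) / 32
Divide through by 4: (3 - 17i) / 8
= 3/8 - (17/8)i


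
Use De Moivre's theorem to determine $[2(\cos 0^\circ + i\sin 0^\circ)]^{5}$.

By De Moivre: z^n = r^n(cos(nθ) + i sin(nθ))
= 2^5(cos(5*0°) + i sin(5*0°))
= 32(cos 0° + i sin 0°)
= 32


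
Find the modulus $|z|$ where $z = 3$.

|z| = sqrt(a^2 + b^2) = sqrt(3^2 + 0^2) = sqrt(9) = 3


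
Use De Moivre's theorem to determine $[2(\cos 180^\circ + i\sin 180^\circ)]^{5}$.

By De Moivre: z^n = r^n(cos(nθ) + i sin(nθ))
= 2^5(cos(5*180°) + i sin(5*180°))
= 32(cos 180° + i sin 180°)
= -32


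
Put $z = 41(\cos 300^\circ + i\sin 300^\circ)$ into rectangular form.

a = r cos θ = 41 * 1/2 = 41/2
b = r sin θ = 41 * -sqrt(3)/2 = -41*sqrt(3)/2
z = 41/2 - (41*sqrt(3)/2)i


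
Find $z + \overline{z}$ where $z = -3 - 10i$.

z + conjugate(z) = (a + bi) + (a - bi) = 2a
= 2 * (-3) = -6


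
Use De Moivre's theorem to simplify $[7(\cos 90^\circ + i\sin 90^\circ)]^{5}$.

By De Moivre: z^n = r^n(cos(nθ) + i sin(nθ))
= 7^5(cos(5*90°) + i sin(5*90°))
= 16807(cos 90° + i sin 90°)
= 16807i


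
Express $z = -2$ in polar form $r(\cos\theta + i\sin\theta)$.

r = |z| = sqrt(a^2 + b^2) = sqrt((-2)^2 + (0)^2) = sqrt(4 + 0) = sqrt(4) = 2
b = 0 and a < 0, so z lies on the negative real axis: θ = 180°
z = 2(cos 180° + i sin 180°)


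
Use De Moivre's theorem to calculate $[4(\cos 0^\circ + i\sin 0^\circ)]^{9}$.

By De Moivre: z^n = r^n(cos(nθ) + i sin(nθ))
= 4^9(cos(9*0°) + i sin(9*0°))
= 262144(cos 0° + i sin 0°)
= 262144


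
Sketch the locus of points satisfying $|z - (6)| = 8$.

|z - z0| = r describes a circle centered at z0 with radius r
Here z0 = 6 and r = 8
Locus: Circle centered at (6, 0) with radius 8


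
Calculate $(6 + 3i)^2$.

(a + bi)^2 = a^2 - b^2 + 2abi
= 6^2 - 3^2 + 2*6*3i
= 27 + 36i


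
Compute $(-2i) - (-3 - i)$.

(0 - (-3)) + (-2 - (-1))i = 3 - i


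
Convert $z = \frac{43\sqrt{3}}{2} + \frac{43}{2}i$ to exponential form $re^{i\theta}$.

r = |z| = sqrt((43*sqrt(3)/2)^2 + (43/2)^2) = sqrt(5547/4 + 1849/4) = sqrt(1849) = 43
θ = arctan(b/a) = arctan(21.5/37.2391) (quadrant-adjusted) = 30° = π/6
z = 43e^(i*π/6)


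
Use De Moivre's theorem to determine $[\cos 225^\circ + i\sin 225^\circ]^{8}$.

By De Moivre: z^n = r^n(cos(nθ) + i sin(nθ))
= 1^8(cos(8*225°) + i sin(8*225°))
= 1(cos 0° + i sin 0°)
= 1


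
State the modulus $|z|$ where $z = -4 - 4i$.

|z| = sqrt(a^2 + b^2) = sqrt((-4)^2 + (-4)^2) = sqrt(32) = sqrt(32)


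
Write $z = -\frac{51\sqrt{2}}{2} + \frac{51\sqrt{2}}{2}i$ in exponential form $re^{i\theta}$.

r = |z| = sqrt((-51*sqrt(2)/2)^2 + (51*sqrt(2)/2)^2) = sqrt(2601/2 + 2601/2) = sqrt(2601) = 51
θ = arctan(b/a) = arctan(36.0624/-36.0624) (quadrant-adjusted) = 135° = 3π/4
z = 51e^(i*3π/4)


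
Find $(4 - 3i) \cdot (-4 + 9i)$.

(a1*a2 - b1*b2) + (a1*b2 + b1*a2)i
= (-16 - (-27)) + (36 + 12)i
= 11 + 48i


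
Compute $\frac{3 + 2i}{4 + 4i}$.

Multiply numerator and denominator by conjugate (4 - 4i):
= (3 + 2i)(4 - 4i) / (4^2 + 4^2)
= (20 - 4i) / 32
Divide through by 4: (5 - i) / 8
= 5/8 - (1/8)i


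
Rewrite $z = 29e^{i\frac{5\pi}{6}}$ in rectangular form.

a = r cos θ = 29 * -sqrt(3)/2 = -29*sqrt(3)/2
b = r sin θ = 29 * 1/2 = 29/2
z = -29*sqrt(3)/2 + (29/2)i


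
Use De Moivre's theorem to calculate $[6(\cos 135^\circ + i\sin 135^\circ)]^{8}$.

By De Moivre: z^n = r^n(cos(nθ) + i sin(nθ))
= 6^8(cos(8*135°) + i sin(8*135°))
= 1679616(cos 0° + i sin 0°)
= 1679616


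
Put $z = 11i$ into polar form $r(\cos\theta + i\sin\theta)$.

r = |z| = sqrt(a^2 + b^2) = sqrt((0)^2 + (11)^2) = sqrt(0 + 121) = sqrt(121) = 11
a = 0 and b > 0, so z lies on the positive imaginary axis: θ = 90°
z = 11(cos 90° + i sin 90°)


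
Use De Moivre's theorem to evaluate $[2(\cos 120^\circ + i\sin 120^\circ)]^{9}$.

By De Moivre: z^n = r^n(cos(nθ) + i sin(nθ))
= 2^9(cos(9*120°) + i sin(9*120°))
= 512(cos 0° + i sin 0°)
= 512


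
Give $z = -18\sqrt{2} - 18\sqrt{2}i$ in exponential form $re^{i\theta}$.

r = |z| = sqrt((-18*sqrt(2))^2 + (-18*sqrt(2))^2) = sqrt(648 + 648) = sqrt(1296) = 36
θ = arctan(b/a) = arctan(-25.4558/-25.4558) (quadrant-adjusted) = -135° = -3π/4
z = 36e^(-i*3π/4)


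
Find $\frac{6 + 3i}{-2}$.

Divisor is real, so divide each part by -2:
= -3 - (3/2)i


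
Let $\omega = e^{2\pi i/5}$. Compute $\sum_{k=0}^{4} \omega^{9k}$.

Let ζ = ω^9 = e^(2πi·9/5). Since 5 ∤ 9, ζ ≠ 1.
Sum = Σ_{k=0}^{4} ζ^k = (ζ^5 - 1)/(ζ - 1) = (ω^{9·5} - 1)/(ζ - 1) = (1 - 1)/(ζ - 1) = 0


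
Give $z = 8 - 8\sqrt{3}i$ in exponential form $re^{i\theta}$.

r = |z| = sqrt((8)^2 + (-8*sqrt(3))^2) = sqrt(64 + 192) = sqrt(256) = 16
θ = arctan(b/a) = arctan(-13.8564/8) (quadrant-adjusted) = -60° = -π/3
z = 16e^(-i*π/3)


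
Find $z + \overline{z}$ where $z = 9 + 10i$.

z + conjugate(z) = (a + bi) + (a - bi) = 2a
= 2 * 9 = 18


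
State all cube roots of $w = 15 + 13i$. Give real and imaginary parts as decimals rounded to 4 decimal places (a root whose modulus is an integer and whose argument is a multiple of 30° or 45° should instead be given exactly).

|w| = sqrt(394) ≈ 19.849433, arg(w) ≈ 40.914383°
Root modulus = sqrt(394)^(1/3) ≈ 2.707589
Root arguments: θ_k = (arg(w) + 360°k)/3 for k = 0, 1, ..., 2
Compute each root as (root modulus)(cos θ_k + i sin θ_k) using full-precision intermediates, then round to 4 decimal places.
Roots: 2.6312 + 0.6384i, -1.8685 + 1.9595i, -0.7627 - 2.5979i


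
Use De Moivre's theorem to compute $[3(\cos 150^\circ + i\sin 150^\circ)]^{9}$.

By De Moivre: z^n = r^n(cos(nθ) + i sin(nθ))
= 3^9(cos(9*150°) + i sin(9*150°))
= 19683(cos 270° + i sin 270°)
= -19683i


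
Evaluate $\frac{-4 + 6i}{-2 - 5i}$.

Multiply numerator and denominator by conjugate (-2 + 5i):
= (-4 + 6i)(-2 + 5i) / ((-2)^2 + (-5)^2)
= (-22 - 32i) / 29
= -22/29 - (32/29)i


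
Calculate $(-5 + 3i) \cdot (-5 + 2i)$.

(a1*a2 - b1*b2) + (a1*b2 + b1*a2)i
= (25 - 6) + (-10 + (-15))i
= 19 - 25i


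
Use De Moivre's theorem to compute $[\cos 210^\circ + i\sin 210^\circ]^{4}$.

By De Moivre: z^n = r^n(cos(nθ) + i sin(nθ))
= 1^4(cos(4*210°) + i sin(4*210°))
= 1(cos 120° + i sin 120°)
= -1/2 + (sqrt(3)/2)i


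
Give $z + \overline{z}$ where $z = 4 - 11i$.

z + conjugate(z) = (a + bi) + (a - bi) = 2a
= 2 * 4 = 8


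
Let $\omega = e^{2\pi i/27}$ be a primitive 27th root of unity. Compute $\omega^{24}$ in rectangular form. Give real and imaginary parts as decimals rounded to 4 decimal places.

ω^24 = e^(2πi·24/27) = e^(i·16π/9)
= cos(16π/9) + i sin(16π/9)
= 0.7660 - 0.6428i


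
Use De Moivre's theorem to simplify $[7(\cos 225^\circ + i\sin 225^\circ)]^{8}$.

By De Moivre: z^n = r^n(cos(nθ) + i sin(nθ))
= 7^8(cos(8*225°) + i sin(8*225°))
= 5764801(cos 0° + i sin 0°)
= 5764801


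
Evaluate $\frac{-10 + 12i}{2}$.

Divisor is real, so divide each part by 2:
= -5 + 6i


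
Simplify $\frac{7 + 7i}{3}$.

Divisor is real, so divide each part by 3:
= 7/3 + (7/3)i


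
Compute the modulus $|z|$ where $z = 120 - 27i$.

|z| = sqrt(a^2 + b^2) = sqrt(120^2 + (-27)^2) = sqrt(15129) = 123


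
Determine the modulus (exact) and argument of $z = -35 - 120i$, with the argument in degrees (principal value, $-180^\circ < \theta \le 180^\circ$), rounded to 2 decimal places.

|z| = sqrt((-35)^2 + (-120)^2) = 125
arg(z) = arctan(b/a) = arctan(-120/-35) (quadrant-adjusted) = -106.26°


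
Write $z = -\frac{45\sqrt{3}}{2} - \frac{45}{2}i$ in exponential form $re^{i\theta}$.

r = |z| = sqrt((-45*sqrt(3)/2)^2 + (-45/2)^2) = sqrt(6075/4 + 2025/4) = sqrt(2025) = 45
θ = arctan(b/a) = arctan(-22.5/-38.9711) (quadrant-adjusted) = -150° = -5π/6
z = 45e^(-i*5π/6)


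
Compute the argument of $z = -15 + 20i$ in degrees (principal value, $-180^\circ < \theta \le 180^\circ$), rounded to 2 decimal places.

θ = arctan(b/a) = arctan(20/-15) (quadrant-adjusted) = 126.87°


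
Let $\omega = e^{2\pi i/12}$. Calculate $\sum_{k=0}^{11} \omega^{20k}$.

Let ζ = ω^20 = e^(2πi·20/12). Since 12 ∤ 20, ζ ≠ 1.
Sum = Σ_{k=0}^{11} ζ^k = (ζ^12 - 1)/(ζ - 1) = (ω^{20·12} - 1)/(ζ - 1) = (1 - 1)/(ζ - 1) = 0


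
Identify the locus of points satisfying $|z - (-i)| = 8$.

|z - z0| = r describes a circle centered at z0 with radius r
Here z0 = -i and r = 8
Locus: Circle centered at (0, -1) with radius 8


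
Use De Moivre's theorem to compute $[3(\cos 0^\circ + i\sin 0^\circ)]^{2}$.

By De Moivre: z^n = r^n(cos(nθ) + i sin(nθ))
= 3^2(cos(2*0°) + i sin(2*0°))
= 9(cos 0° + i sin 0°)
= 9


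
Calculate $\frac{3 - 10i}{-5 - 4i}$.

Multiply numerator and denominator by conjugate (-5 + 4i):
= (3 - 10i)(-5 + 4i) / ((-5)^2 + (-4)^2)
= (25 + 62i) / 41
= 25/41 + (62/41)i
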